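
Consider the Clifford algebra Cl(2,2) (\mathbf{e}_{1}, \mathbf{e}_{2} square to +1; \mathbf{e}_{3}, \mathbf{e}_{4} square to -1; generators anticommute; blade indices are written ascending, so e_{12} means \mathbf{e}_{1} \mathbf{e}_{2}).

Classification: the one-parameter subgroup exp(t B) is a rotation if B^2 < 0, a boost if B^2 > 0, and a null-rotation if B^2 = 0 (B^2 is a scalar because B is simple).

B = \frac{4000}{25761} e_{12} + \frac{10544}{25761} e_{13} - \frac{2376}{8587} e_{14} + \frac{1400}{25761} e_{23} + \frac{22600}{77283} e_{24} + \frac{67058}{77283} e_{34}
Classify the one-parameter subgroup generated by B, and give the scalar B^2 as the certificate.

B^2 term by term: the squares give (\frac{4000}{25761})^2*(e_{12})^2 + (\frac{10544}{25761})^2*(e_{13})^2 + (-\frac{2376}{8587})^2*(e_{14})^2 + (\frac{1400}{25761})^2*(e_{23})^2 + (\frac{22600}{77283})^2*(e_{24})^2 + (\frac{67058}{77283})^2*(e_{34})^2 = \frac{16000000}{663629121}*(-1) + \frac{111175936}{663629121}*(+1) + \frac{5645376}{73736569}*(+1) + \frac{1960000}{663629121}*(+1) + \frac{510760000}{5972662089}*(+1) + \frac{4496775364}{5972662089}*(-1) = -\frac{4}{9} (each basis 2-blade squares to minus the product of its generators' squares); cross terms between blades sharing an index anticommute and cancel; the commuting (index-disjoint) pairs give grade-4 terms 2*c*c'*(blade product), which cancel blade by blade — e_{1234}: \frac{536464000}{1990887363} - \frac{476588800}{1990887363} - \frac{2217600}{73736569} = 0 — confirming B is simple. So B^2 = -\frac{4}{9}.
Answer: rotation, certificate B^2 = -\frac{4}{9}. Key observation: B^2 = -\frac{4}{9} is a conjugation invariant, so its sign decides the class regardless of the surface form of B.


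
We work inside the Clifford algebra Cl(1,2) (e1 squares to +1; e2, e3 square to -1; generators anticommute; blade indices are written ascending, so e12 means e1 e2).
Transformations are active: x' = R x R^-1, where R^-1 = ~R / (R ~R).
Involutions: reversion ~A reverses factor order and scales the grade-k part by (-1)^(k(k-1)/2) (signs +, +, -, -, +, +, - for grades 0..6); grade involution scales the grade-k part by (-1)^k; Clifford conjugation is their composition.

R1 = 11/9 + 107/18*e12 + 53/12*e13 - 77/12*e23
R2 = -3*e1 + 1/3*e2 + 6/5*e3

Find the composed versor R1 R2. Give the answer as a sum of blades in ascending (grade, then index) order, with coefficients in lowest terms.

Distribute over the terms of R2 (each basis-blade product reordered to ascending indices, repeated generators contracted through their squares):
R1 (-3*e1) = -11/3*e1 + 107/6*e2 + 53/4*e3 + 77/4*e123
R1 (1/3*e2) = -107/54*e1 + 11/27*e2 - 77/36*e3 - 53/36*e123
R1 (6/5*e3) = -53/10*e1 + 77/10*e2 + 22/15*e3 + 107/15*e123
Summing the partial products and collecting blades:
Answer: -1478/135*e1 + 3502/135*e2 + 566/45*e3 + 1121/45*e123


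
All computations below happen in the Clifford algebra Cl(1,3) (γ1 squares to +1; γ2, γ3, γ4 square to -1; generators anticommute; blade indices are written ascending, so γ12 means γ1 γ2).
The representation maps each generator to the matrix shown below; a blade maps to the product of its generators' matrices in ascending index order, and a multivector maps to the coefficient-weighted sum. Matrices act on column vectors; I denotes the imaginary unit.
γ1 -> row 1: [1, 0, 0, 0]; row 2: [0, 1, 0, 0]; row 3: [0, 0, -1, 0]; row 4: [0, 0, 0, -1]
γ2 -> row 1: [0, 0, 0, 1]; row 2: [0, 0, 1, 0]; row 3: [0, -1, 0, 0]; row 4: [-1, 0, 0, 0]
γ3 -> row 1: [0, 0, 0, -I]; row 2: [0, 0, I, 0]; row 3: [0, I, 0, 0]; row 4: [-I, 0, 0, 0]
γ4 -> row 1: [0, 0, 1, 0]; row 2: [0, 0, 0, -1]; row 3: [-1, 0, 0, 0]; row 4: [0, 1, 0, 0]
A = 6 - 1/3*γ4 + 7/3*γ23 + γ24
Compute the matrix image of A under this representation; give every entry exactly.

Bivector images (products of the table entries): rho(γ23) = rho(γ2)rho(γ3) = row 1: [-I, 0, 0, 0]; row 2: [0, I, 0, 0]; row 3: [0, 0, -I, 0]; row 4: [0, 0, 0, I]; rho(γ24) = rho(γ2)rho(γ4) = row 1: [0, 1, 0, 0]; row 2: [-1, 0, 0, 0]; row 3: [0, 0, 0, 1]; row 4: [0, 0, -1, 0].
M = (6)*1 + (-1/3)*rho(γ4) + (7/3)*rho(γ23) + (1)*rho(γ24), summed entrywise (1 is the identity matrix):
Answer: row 1: [6 - 7*I/3, 1, -1/3, 0]; row 2: [-1, 6 + 7*I/3, 0, 1/3]; row 3: [1/3, 0, 6 - 7*I/3, 1]; row 4: [0, -1/3, -1, 6 + 7*I/3]


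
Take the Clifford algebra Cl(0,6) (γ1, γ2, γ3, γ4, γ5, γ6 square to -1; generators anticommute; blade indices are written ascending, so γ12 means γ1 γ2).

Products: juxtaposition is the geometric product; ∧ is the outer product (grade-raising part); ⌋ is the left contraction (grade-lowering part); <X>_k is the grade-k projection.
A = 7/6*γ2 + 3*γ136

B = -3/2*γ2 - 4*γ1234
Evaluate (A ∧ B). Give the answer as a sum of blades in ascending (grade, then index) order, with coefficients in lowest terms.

step 1: -9/2*γ1236
Answer: -9/2*γ1236


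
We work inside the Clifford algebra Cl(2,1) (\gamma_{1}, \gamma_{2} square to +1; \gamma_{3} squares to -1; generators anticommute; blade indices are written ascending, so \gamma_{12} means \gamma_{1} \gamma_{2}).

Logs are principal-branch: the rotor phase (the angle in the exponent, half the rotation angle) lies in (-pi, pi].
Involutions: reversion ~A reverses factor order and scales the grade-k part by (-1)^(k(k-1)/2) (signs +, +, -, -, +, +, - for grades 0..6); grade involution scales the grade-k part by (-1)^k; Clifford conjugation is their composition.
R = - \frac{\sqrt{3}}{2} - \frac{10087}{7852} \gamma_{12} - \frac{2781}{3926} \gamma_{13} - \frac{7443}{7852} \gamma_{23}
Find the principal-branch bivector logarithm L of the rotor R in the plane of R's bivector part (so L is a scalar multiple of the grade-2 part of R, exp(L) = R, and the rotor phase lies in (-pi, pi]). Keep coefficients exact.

The scalar part of R is - \frac{\sqrt{3}}{2}, and that scalar determines the rotor phase on the principal branch; recovering the unit plane as bivector-part over sine of the phase gives L = phase * plane.
Concretely: cos(phase) = - \frac{\sqrt{3}}{2} gives phase = ±\frac{5 \pi}{6}, and since phase/sin(phase) is even the sign is immaterial: L = (phase/sin(phase)) * <R>_2 = (\frac{5 \pi}{3}) * <R>_2.
Answer: - \frac{50435 \pi}{23556} \gamma_{12} - \frac{4635 \pi}{3926} \gamma_{13} - \frac{12405 \pi}{7852} \gamma_{23}


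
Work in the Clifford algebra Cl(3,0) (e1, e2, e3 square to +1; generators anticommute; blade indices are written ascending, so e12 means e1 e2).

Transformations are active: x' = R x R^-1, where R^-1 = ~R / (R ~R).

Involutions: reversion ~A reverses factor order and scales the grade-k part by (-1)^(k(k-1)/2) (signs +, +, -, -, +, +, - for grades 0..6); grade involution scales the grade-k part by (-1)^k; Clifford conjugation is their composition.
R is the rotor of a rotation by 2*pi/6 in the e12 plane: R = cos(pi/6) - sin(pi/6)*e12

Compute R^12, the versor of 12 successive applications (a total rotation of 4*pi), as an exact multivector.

Rotor phase runs at HALF the rotation angle; powers of one rotor simply add phase, so after 12 steps in e12 the phase is 12*pi/6 = 2*pi and R^12 = cos(2*pi) - sin(2*pi)*e12.
cos(2*pi) = 1 and sin(2*pi) = 0, so R^12 = 1. The total rotation 4*pi is 2 full turns, so every vector returns to itself, yet the rotor is +1, back on the identity sheet (an even number of 2*pi turns).
Answer: 1


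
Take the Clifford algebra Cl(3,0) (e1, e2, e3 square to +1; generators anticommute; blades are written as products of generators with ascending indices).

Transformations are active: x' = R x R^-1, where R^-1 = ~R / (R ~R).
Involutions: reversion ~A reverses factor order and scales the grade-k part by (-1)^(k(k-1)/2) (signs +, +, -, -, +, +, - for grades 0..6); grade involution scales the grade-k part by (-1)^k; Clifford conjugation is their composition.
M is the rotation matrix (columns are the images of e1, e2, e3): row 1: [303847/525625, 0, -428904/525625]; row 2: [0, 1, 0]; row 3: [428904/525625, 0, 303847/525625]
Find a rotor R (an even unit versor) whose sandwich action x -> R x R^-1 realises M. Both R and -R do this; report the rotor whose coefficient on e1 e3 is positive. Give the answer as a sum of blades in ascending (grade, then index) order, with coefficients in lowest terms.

Method: write R = a + b12*e1 e2 + b13*e1 e3 + b23*e2 e3 with a^2 + b12^2 + b13^2 + b23^2 = 1 (so R^-1 = ~R). Expanding the columns R e_j ~R gives tr M = 4a^2 - 1 and, from the antisymmetric part, M21 - M12 = -4a*b12, M13 - M31 = 4a*b13, M32 - M23 = -4a*b23.
Here tr M = 1133319/525625, so a^2 = (1 + tr M)/4 = 414736/525625 and a = ±644/725. Taking a = 644/725: M21 - M12 = 0, M13 - M31 = -857808/525625, M32 - M23 = 0, giving b12 = 0, b13 = -333/725, b23 = 0, i.e. R = 644/725 - 333/725*e1 e3.
Its e1 e3 coefficient is negative, so report the other preimage -R.
Answer: -644/725 + 333/725*e1 e3. Note: both R and -R realise this M (trace 1133319/525625); the covering map identifies them, and the e1 e3-coefficient sign is the tie-breaker.


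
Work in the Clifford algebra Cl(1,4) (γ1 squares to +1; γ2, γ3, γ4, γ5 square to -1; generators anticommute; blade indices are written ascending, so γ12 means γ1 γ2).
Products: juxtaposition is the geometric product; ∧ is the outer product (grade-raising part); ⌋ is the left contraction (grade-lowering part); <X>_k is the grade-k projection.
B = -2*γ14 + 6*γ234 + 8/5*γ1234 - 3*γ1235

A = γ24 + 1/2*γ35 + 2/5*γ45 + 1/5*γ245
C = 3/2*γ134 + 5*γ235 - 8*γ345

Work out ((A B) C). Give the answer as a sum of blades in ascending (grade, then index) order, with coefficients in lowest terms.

step 1: 6*γ3 + 7/2*γ12 + 8/5*γ13 - 4/5*γ15 - 6/5*γ35 + 2/5*γ125 + 3/5*γ134 + 8/25*γ135 + 12/5*γ235 - 3*γ245 + 6/5*γ1234 + 16/25*γ1235 - 4/5*γ1245 + 4*γ1345
step 2: 111/10 - 144/5*γ1 + 39/5*γ2 + 12*γ4 + 6*γ5 - 8/5*γ12 + 2*γ13 + 161/25*γ14 + 24/5*γ15 - 24*γ23 - 96/5*γ24 + 30*γ25 - 15*γ34 + 1188/25*γ45 - 12/5*γ123 - 628/25*γ124 + 88/5*γ125 - 52/5*γ134 - 35/2*γ135 + 43/5*γ145 - 21/4*γ234 + 6/5*γ235 + 24/25*γ245 + 6/5*γ345 + 16/5*γ1234 + 9/2*γ1235 + 33/5*γ1245 + 3/5*γ2345 - 28*γ12345
Answer: 111/10 - 144/5*γ1 + 39/5*γ2 + 12*γ4 + 6*γ5 - 8/5*γ12 + 2*γ13 + 161/25*γ14 + 24/5*γ15 - 24*γ23 - 96/5*γ24 + 30*γ25 - 15*γ34 + 1188/25*γ45 - 12/5*γ123 - 628/25*γ124 + 88/5*γ125 - 52/5*γ134 - 35/2*γ135 + 43/5*γ145 - 21/4*γ234 + 6/5*γ235 + 24/25*γ245 + 6/5*γ345 + 16/5*γ1234 + 9/2*γ1235 + 33/5*γ1245 + 3/5*γ2345 - 28*γ12345


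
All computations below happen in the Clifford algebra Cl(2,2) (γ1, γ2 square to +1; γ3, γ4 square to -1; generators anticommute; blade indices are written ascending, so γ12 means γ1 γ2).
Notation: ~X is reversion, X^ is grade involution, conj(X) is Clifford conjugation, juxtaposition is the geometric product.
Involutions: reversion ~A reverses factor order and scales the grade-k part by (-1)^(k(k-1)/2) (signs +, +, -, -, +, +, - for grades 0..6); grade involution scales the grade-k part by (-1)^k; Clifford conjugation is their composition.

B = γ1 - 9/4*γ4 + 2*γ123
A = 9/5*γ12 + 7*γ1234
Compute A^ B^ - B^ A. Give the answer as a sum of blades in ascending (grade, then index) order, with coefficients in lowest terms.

first term: 9/5*γ2 + 18/5*γ3 + 14*γ4 - 63/4*γ123 + 81/20*γ124 + 7*γ234
second term: -9/5*γ2 + 18/5*γ3 - 14*γ4 + 63/4*γ123 + 81/20*γ124 - 7*γ234
Answer: 18/5*γ2 + 28*γ4 - 63/2*γ123 + 14*γ234


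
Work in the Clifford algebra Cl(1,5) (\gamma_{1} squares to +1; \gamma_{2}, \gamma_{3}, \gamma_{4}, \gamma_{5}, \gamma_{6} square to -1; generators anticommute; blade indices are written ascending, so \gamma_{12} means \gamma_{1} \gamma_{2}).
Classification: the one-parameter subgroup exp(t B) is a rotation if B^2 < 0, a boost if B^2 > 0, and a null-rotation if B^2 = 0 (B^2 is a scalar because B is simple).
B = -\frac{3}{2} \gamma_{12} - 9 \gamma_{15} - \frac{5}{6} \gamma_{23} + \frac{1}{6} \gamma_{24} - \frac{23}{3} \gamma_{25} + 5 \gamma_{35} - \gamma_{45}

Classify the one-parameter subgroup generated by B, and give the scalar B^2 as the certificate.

B^2 term by term: the squares give (-\frac{3}{2})^2*(\gamma_{12})^2 + (-9)^2*(\gamma_{15})^2 + (-\frac{5}{6})^2*(\gamma_{23})^2 + (\frac{1}{6})^2*(\gamma_{24})^2 + (-\frac{23}{3})^2*(\gamma_{25})^2 + (5)^2*(\gamma_{35})^2 + (-1)^2*(\gamma_{45})^2 = \frac{9}{4}*(+1) + 81*(+1) + \frac{25}{36}*(-1) + \frac{1}{36}*(-1) + \frac{529}{9}*(-1) + 25*(-1) + 1*(-1) = -\frac{9}{4} (each basis 2-blade squares to minus the product of its generators' squares); cross terms between blades sharing an index anticommute and cancel; the commuting (index-disjoint) pairs give grade-4 terms 2*c*c'*(blade product), which cancel blade by blade — \gamma_{1235}: -15 + 15 = 0; \gamma_{1245}: 3 - 3 = 0; \gamma_{2345}: \frac{5}{3} - \frac{5}{3} = 0 — confirming B is simple. So B^2 = -\frac{9}{4}.
Answer: rotation, certificate B^2 = -\frac{9}{4}. Note: conjugating B changes its blade decomposition but never the scalar B^2 = -\frac{9}{4}, whose sign settles the classification.


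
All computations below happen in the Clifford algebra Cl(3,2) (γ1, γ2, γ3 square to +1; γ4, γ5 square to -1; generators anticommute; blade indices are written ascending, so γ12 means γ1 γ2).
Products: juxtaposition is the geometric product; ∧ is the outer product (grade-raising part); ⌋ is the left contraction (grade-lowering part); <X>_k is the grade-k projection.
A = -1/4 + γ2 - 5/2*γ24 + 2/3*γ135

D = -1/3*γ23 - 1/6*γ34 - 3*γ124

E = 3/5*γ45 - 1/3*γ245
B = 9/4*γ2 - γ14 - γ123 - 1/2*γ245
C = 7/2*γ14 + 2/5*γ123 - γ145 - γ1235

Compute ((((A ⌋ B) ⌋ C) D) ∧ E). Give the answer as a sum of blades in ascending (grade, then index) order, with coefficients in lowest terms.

step 1: 9/4 - 9/16*γ2 + 5/4*γ5 + γ13 + 1/4*γ14 - 1/2*γ45 + 1/4*γ123 + 1/8*γ245
step 2: 31/40 - 1/2*γ1 + 2/5*γ2 + 9/40*γ13 + 73/8*γ14 - γ25 - 7/20*γ123 - 9/16*γ135 - 9/4*γ145 - 9/4*γ1235
step 3: -7/60*γ1 + 219/8*γ2 - 2/15*γ3 + 3/40*γ12 - 73/48*γ13 + 93/80*γ14 - 3/4*γ15 - 31/120*γ23 + 3/2*γ24 + 27/4*γ25 - 283/240*γ34 + 1/3*γ35 + 1/6*γ123 - 34/15*γ124 - 3/16*γ125 + 1/12*γ134 + 3/8*γ135 + 99/32*γ145 - 89/120*γ234 + 27/4*γ345 - 73/24*γ1234 + 3/8*γ1245 - 73/48*γ2345 + 3/4*γ12345
step 4: -7/100*γ145 + 657/40*γ245 - 2/25*γ345 + 151/1800*γ1245 - 73/80*γ1345 - 359/1800*γ2345 - 293/720*γ12345
Answer: -7/100*γ145 + 657/40*γ245 - 2/25*γ345 + 151/1800*γ1245 - 73/80*γ1345 - 359/1800*γ2345 - 293/720*γ12345


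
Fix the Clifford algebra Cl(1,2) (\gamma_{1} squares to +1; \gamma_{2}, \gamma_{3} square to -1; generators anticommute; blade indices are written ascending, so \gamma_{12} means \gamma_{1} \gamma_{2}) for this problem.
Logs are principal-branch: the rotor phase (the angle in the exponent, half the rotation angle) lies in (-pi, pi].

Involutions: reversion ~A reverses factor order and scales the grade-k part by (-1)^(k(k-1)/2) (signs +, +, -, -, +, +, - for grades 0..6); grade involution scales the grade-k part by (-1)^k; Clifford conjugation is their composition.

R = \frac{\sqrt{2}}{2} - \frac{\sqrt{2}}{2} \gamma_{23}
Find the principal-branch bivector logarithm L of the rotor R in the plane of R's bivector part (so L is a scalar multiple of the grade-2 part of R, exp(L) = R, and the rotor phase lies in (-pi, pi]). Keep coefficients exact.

The scalar part of R is \frac{\sqrt{2}}{2}, which pins the rotor phase on the principal branch; dividing the bivector part by the sine of that phase recovers the unit plane, and L is the phase times that plane.
Concretely: cos(phase) = \frac{\sqrt{2}}{2} gives phase = ±\frac{\pi}{4}, and since phase/sin(phase) is even the sign is immaterial: L = (phase/sin(phase)) * <R>_2 = (\frac{\sqrt{2} \pi}{4}) * <R>_2.
Answer: - \frac{\pi}{4} \gamma_{23}


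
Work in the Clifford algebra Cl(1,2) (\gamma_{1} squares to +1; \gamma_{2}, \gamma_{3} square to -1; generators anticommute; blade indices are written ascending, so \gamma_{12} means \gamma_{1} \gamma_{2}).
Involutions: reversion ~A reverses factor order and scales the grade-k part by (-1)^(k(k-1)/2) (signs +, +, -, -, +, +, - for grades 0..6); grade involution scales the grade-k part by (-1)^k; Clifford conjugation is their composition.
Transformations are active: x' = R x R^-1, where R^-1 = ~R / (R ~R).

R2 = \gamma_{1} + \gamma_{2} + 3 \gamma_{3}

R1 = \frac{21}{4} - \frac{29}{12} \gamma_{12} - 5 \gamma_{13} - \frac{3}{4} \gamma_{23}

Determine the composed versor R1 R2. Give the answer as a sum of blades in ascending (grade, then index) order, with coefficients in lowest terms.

Distribute over the terms of R2 (each basis-blade product reordered to ascending indices, repeated generators contracted through their squares):
R1 (\gamma_{1}) = \frac{21}{4} \gamma_{1} + \frac{29}{12} \gamma_{2} + 5 \gamma_{3} - \frac{3}{4} \gamma_{123}
R1 (\gamma_{2}) = \frac{29}{12} \gamma_{1} + \frac{21}{4} \gamma_{2} - \frac{3}{4} \gamma_{3} + 5 \gamma_{123}
R1 (3 \gamma_{3}) = 15 \gamma_{1} + \frac{9}{4} \gamma_{2} + \frac{63}{4} \gamma_{3} - \frac{29}{4} \gamma_{123}
Summing the partial products and collecting blades:
Answer: \frac{68}{3} \gamma_{1} + \frac{119}{12} \gamma_{2} + 20 \gamma_{3} - 3 \gamma_{123}


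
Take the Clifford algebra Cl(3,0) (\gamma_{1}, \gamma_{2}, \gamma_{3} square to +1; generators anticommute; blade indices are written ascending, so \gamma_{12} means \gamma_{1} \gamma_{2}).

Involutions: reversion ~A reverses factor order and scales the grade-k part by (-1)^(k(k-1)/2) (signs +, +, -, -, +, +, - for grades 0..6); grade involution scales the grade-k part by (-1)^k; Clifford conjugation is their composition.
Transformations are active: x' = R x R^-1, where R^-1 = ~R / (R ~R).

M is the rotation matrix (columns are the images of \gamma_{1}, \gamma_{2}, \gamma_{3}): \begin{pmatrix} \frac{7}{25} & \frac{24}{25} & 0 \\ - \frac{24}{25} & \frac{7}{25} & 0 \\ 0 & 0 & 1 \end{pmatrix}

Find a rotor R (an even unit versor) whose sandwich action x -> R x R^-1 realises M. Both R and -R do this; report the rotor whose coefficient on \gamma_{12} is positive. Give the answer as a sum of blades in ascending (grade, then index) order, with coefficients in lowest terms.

Method: write R = a + b12*\gamma_{12} + b13*\gamma_{13} + b23*\gamma_{23} with a^2 + b12^2 + b13^2 + b23^2 = 1 (so R^-1 = ~R). Expanding the columns R e_j ~R gives tr M = 4a^2 - 1 and, from the antisymmetric part, M21 - M12 = -4a*b12, M13 - M31 = 4a*b13, M32 - M23 = -4a*b23.
Here tr M = \frac{39}{25}, so a^2 = (1 + tr M)/4 = \frac{16}{25} and a = ±\frac{4}{5}. Taking a = \frac{4}{5}: M21 - M12 = -\frac{48}{25}, M13 - M31 = 0, M32 - M23 = 0, giving b12 = \frac{3}{5}, b13 = 0, b23 = 0, i.e. R = \frac{4}{5} + \frac{3}{5} \gamma_{12}.
Its \gamma_{12} coefficient is already positive.
Answer: \frac{4}{5} + \frac{3}{5} \gamma_{12}. Uniqueness: Spin(3) -> SO(3) maps R and -R to the same rotation of trace \frac{39}{25}; fixing the sign of the \gamma_{12} coefficient removes the ambiguity.


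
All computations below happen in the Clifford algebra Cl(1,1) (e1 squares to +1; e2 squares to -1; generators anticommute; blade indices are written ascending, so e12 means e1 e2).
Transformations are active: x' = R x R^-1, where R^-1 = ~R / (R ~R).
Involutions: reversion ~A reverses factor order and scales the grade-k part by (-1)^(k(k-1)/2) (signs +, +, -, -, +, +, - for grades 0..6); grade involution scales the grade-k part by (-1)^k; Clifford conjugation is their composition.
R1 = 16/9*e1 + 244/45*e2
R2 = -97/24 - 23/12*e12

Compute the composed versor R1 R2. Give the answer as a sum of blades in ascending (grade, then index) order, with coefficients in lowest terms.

Distribute over the terms of R1 (each basis-blade product reordered to ascending indices, repeated generators contracted through their squares):
(16/9*e1) R2 = -194/27*e1 - 92/27*e2
(244/45*e2) R2 = -1403/135*e1 - 5917/270*e2
Summing the partial products and collecting blades:
Answer: -791/45*e1 - 2279/90*e2


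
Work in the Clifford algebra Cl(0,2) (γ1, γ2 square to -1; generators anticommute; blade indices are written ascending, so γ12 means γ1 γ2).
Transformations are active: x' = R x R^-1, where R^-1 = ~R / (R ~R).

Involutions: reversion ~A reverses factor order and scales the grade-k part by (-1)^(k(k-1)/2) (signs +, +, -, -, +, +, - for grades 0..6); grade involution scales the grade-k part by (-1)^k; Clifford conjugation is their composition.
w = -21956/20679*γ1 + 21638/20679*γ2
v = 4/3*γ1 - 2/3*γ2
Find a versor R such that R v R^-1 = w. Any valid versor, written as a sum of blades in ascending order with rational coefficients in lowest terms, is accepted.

Here q(v) = q(w) = -20/9; the classical choice R = v + w = 1872/6893*γ1 + 7852/20679*γ2 then realises v -> w under the sandwich.
Answer: 1872/6893*γ1 + 7852/20679*γ2


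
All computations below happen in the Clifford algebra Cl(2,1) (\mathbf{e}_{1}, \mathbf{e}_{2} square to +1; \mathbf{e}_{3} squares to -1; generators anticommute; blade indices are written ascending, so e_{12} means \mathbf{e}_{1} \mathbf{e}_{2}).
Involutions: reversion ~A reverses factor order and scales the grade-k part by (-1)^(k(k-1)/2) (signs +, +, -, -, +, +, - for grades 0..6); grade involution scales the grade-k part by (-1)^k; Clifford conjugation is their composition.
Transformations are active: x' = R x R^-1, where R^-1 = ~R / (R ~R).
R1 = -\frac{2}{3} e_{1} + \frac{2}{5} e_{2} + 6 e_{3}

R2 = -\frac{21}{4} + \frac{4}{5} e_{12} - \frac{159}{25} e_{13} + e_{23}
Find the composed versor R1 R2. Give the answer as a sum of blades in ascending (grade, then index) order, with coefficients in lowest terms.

Distribute over the terms of R1 (each basis-blade product reordered to ascending indices, repeated generators contracted through their squares):
(-\frac{2}{3} e_{1}) R2 = \frac{7}{2} e_{1} - \frac{8}{15} e_{2} + \frac{106}{25} e_{3} - \frac{2}{3} e_{123}
(\frac{2}{5} e_{2}) R2 = -\frac{8}{25} e_{1} - \frac{21}{10} e_{2} + \frac{2}{5} e_{3} + \frac{318}{125} e_{123}
(6 e_{3}) R2 = -\frac{954}{25} e_{1} + 6 e_{2} - \frac{63}{2} e_{3} + \frac{24}{5} e_{123}
Summing the partial products and collecting blades:
Answer: -\frac{1749}{50} e_{1} + \frac{101}{30} e_{2} - \frac{1343}{50} e_{3} + \frac{2504}{375} e_{123}


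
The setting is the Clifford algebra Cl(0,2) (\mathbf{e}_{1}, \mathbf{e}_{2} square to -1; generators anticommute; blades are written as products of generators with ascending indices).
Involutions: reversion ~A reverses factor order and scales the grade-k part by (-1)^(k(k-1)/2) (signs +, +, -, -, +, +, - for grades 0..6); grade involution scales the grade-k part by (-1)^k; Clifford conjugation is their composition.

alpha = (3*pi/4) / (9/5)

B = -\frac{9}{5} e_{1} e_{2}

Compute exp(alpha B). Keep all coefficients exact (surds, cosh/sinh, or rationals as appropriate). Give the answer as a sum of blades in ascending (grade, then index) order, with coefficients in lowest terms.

B^2 = (-\frac{9}{5})^2*(e_{1} e_{2})^2 = \frac{81}{25}*(-1) = -\frac{81}{25} (a basis 2-blade squares to minus the product of its generators' squares).
B^2 = -\frac{81}{25} — the series telescopes trigonometrically here: l = \frac{9}{5}, alpha*l = \frac{3 \pi}{4}, so exp(alpha B) = cos(\frac{3 \pi}{4}) + (sin(\frac{3 \pi}{4})/(\frac{9}{5}))*B = - \frac{\sqrt{2}}{2} + (\frac{5 \sqrt{2}}{18})*B.
Answer: - \frac{\sqrt{2}}{2} - \frac{\sqrt{2}}{2} e_{1} e_{2}


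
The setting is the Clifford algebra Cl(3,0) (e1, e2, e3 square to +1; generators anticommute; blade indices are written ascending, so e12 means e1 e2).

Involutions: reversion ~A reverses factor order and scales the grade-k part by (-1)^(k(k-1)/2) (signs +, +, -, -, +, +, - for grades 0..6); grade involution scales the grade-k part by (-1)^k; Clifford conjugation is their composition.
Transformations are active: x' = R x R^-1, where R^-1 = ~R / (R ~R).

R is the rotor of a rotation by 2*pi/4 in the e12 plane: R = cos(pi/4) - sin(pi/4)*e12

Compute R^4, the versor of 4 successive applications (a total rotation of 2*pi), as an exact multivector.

Rotor phase runs at HALF the rotation angle; powers of one rotor simply add phase, so after 4 steps in e12 the phase is 4*pi/4 = pi and R^4 = cos(pi) - sin(pi)*e12.
cos(pi) = -1 and sin(pi) = 0, so R^4 = -1. The total rotation 2*pi is 1 full turn, so every vector returns to itself, yet the rotor is -1, on the OTHER sheet of the double cover (an odd number of 2*pi turns).
Answer: -1


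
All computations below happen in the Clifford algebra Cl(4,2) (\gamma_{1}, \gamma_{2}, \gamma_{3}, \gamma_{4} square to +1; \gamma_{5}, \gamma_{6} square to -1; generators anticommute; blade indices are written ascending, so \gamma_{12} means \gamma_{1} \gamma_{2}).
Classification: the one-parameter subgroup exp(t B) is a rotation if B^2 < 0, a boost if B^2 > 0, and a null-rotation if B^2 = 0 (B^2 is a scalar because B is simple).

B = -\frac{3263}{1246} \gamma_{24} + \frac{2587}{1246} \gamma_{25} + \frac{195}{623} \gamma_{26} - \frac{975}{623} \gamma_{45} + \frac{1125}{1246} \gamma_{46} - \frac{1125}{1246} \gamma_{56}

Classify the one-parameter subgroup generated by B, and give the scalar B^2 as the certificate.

B^2 term by term: the squares give (-\frac{3263}{1246})^2*(\gamma_{24})^2 + (\frac{2587}{1246})^2*(\gamma_{25})^2 + (\frac{195}{623})^2*(\gamma_{26})^2 + (-\frac{975}{623})^2*(\gamma_{45})^2 + (\frac{1125}{1246})^2*(\gamma_{46})^2 + (-\frac{1125}{1246})^2*(\gamma_{56})^2 = \frac{10647169}{1552516}*(-1) + \frac{6692569}{1552516}*(+1) + \frac{38025}{388129}*(+1) + \frac{950625}{388129}*(+1) + \frac{1265625}{1552516}*(+1) + \frac{1265625}{1552516}*(-1) = 0 (each basis 2-blade squares to minus the product of its generators' squares); cross terms between blades sharing an index anticommute and cancel; the commuting (index-disjoint) pairs give grade-4 terms 2*c*c'*(blade product), which cancel blade by blade — \gamma_{2456}: \frac{3670875}{776258} - \frac{2910375}{776258} - \frac{380250}{388129} = 0 — confirming B is simple. So B^2 = 0.
Answer: null-rotation, certificate B^2 = 0. Note: conjugating B changes its blade decomposition but never the scalar B^2 = 0, whose sign settles the classification.


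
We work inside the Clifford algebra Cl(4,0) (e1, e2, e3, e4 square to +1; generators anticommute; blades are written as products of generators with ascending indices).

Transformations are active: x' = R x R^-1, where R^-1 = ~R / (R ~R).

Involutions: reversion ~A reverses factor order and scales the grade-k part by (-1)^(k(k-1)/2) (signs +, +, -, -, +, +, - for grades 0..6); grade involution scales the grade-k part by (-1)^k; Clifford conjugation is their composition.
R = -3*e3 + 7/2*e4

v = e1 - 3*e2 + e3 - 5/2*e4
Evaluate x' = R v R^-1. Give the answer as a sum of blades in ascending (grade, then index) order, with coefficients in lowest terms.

~R = -3*e3 + 7/2*e4, and R ~R = 85/4, so R^-1 = ~R / (85/4).
R v = -47/4 + 3*e1 e3 - 7/2*e1 e4 - 9*e2 e3 + 21/2*e2 e4 + 4*e3 e4
Answer: -e1 + 3*e2 + 197/85*e3 - 233/170*e4


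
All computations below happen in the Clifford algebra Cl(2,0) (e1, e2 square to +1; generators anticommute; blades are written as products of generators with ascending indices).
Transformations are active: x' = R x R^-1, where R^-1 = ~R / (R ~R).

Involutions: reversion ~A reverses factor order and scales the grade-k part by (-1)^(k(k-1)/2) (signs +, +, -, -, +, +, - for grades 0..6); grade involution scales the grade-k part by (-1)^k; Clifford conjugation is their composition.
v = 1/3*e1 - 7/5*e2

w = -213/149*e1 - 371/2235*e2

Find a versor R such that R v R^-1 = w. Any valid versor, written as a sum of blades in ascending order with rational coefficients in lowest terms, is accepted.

Construction: equal norms (both 466/225) license R = v + w = -490/447*e1 - 700/447*e2 — nothing changes along that direction, while (v - w)/2 changes sign, so v maps onto w.
Answer: -490/447*e1 - 700/447*e2


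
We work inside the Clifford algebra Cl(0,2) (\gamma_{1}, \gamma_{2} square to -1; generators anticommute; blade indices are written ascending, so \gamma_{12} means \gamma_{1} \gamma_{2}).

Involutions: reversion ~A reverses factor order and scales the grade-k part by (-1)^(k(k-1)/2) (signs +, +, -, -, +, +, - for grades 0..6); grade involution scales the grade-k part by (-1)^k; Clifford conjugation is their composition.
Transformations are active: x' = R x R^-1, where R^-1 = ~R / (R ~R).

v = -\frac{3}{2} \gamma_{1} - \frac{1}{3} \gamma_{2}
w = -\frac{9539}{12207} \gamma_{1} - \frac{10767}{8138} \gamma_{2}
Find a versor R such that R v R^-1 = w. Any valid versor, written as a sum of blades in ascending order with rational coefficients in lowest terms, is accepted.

Here q(v) = q(w) = -\frac{85}{36}; the classical choice R = v + w = -\frac{55699}{24414} \gamma_{1} - \frac{40439}{24414} \gamma_{2} then realises v -> w under the sandwich.
Answer: -\frac{55699}{24414} \gamma_{1} - \frac{40439}{24414} \gamma_{2}


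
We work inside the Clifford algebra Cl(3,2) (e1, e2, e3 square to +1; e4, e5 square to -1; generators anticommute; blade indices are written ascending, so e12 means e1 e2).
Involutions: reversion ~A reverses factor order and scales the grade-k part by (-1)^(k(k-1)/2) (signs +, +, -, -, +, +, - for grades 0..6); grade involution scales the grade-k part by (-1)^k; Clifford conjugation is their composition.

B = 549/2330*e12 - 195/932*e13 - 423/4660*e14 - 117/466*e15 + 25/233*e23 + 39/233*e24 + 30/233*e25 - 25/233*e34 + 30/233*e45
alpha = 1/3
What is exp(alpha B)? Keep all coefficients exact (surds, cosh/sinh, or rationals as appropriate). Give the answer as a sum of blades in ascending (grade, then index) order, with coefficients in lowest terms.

B^2 term by term: the squares give (549/2330)^2*(e12)^2 + (-195/932)^2*(e13)^2 + (-423/4660)^2*(e14)^2 + (-117/466)^2*(e15)^2 + (25/233)^2*(e23)^2 + (39/233)^2*(e24)^2 + (30/233)^2*(e25)^2 + (-25/233)^2*(e34)^2 + (30/233)^2*(e45)^2 = 301401/5428900*(-1) + 38025/868624*(-1) + 178929/21715600*(+1) + 13689/217156*(+1) + 625/54289*(-1) + 1521/54289*(+1) + 900/54289*(+1) + 625/54289*(+1) + 900/54289*(-1) = 0 (each basis 2-blade squares to minus the product of its generators' squares); cross terms between blades sharing an index anticommute and cancel; the commuting (index-disjoint) pairs give grade-4 terms 2*c*c'*(blade product), which cancel blade by blade — e1234: -2745/54289 + 7605/108578 - 2115/108578 = 0; e1235: 2925/54289 - 2925/54289 = 0; e1245: 3294/54289 + 1269/54289 - 4563/54289 = 0; e1345: -2925/54289 + 2925/54289 = 0; e2345: 1500/54289 - 1500/54289 = 0 — confirming B is simple. So B^2 = 0.
B^2 = 0, and the exponential is exactly linear here: exp(alpha B) = 1 + alpha B (parabolic case).
Answer: 1 + 183/2330*e12 - 65/932*e13 - 141/4660*e14 - 39/466*e15 + 25/699*e23 + 13/233*e24 + 10/233*e25 - 25/699*e34 + 10/233*e45


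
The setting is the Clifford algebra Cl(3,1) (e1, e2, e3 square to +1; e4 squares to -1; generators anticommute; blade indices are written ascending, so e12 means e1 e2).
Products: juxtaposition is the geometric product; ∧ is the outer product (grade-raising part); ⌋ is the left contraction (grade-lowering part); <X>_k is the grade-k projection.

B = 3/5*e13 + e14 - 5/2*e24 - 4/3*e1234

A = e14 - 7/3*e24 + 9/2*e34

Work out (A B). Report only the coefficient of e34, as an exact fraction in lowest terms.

step 1: 41/6 - 37/6*e12 - 137/18*e13 - 27/10*e14 + 119/12*e23 + 3/5*e34 + 7/5*e1234
Answer: 3/5


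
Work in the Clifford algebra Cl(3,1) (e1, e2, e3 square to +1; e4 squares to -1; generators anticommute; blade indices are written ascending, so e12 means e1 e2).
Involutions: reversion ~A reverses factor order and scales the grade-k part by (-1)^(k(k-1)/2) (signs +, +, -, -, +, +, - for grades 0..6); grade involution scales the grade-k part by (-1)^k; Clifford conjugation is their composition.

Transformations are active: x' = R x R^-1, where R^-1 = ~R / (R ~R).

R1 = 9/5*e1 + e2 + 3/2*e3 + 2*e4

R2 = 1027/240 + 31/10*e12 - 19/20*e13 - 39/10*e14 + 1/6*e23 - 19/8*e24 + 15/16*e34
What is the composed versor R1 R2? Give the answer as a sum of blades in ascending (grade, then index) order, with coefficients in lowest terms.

Distribute over the terms of R1 (each basis-blade product reordered to ascending indices, repeated generators contracted through their squares):
(9/5*e1) R2 = 3081/400*e1 + 279/50*e2 - 171/100*e3 - 351/50*e4 + 3/10*e123 - 171/40*e124 + 27/16*e134
(e2) R2 = -31/10*e1 + 1027/240*e2 + 1/6*e3 - 19/8*e4 + 19/20*e123 + 39/10*e124 + 15/16*e234
(3/2*e3) R2 = 57/40*e1 - 1/4*e2 + 1027/160*e3 + 45/32*e4 + 93/20*e123 + 117/20*e134 + 57/16*e234
(2*e4) R2 = -39/5*e1 - 19/4*e2 + 15/8*e3 + 1027/120*e4 + 31/5*e124 - 19/10*e134 + 1/3*e234
Summing the partial products and collecting blades:
Answer: -709/400*e1 + 5831/1200*e2 + 16201/2400*e3 + 1367/2400*e4 + 59/10*e123 + 233/40*e124 + 451/80*e134 + 29/6*e234


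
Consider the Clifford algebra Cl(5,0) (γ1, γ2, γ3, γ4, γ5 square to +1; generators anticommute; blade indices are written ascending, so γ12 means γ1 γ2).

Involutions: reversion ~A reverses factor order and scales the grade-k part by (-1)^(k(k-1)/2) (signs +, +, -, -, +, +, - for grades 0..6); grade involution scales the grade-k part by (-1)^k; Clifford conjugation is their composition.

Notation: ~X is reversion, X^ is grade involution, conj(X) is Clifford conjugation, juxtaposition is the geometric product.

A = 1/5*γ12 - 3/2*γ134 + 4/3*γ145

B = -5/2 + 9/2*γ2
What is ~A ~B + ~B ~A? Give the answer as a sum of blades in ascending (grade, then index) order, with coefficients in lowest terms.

first term: -9/10*γ1 + 1/2*γ12 - 15/4*γ134 + 10/3*γ145 + 27/4*γ1234 - 6*γ1245
second term: 9/10*γ1 + 1/2*γ12 - 15/4*γ134 + 10/3*γ145 - 27/4*γ1234 + 6*γ1245
Answer: γ12 - 15/2*γ134 + 20/3*γ145


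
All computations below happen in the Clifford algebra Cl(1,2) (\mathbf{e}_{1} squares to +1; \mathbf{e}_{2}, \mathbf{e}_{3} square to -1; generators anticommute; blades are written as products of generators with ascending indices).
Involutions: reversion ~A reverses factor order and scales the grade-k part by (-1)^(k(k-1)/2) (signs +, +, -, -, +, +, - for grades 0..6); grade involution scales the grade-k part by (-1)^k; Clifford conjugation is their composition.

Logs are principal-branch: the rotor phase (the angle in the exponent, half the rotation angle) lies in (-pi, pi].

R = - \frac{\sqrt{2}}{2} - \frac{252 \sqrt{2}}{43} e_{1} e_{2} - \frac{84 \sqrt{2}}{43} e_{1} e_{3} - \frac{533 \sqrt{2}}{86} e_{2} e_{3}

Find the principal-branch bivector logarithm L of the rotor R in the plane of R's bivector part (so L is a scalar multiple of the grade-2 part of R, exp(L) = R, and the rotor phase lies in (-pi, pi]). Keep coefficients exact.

The scalar part of R is - \frac{\sqrt{2}}{2}, and that scalar determines the rotor phase on the principal branch; recovering the unit plane as bivector-part over sine of the phase gives L = phase * plane.
Concretely: cos(phase) = - \frac{\sqrt{2}}{2} gives phase = ±\frac{3 \pi}{4}, and since phase/sin(phase) is even the sign is immaterial: L = (phase/sin(phase)) * <R>_2 = (\frac{3 \sqrt{2} \pi}{4}) * <R>_2.
Answer: - \frac{378 \pi}{43} e_{1} e_{2} - \frac{126 \pi}{43} e_{1} e_{3} - \frac{1599 \pi}{172} e_{2} e_{3}


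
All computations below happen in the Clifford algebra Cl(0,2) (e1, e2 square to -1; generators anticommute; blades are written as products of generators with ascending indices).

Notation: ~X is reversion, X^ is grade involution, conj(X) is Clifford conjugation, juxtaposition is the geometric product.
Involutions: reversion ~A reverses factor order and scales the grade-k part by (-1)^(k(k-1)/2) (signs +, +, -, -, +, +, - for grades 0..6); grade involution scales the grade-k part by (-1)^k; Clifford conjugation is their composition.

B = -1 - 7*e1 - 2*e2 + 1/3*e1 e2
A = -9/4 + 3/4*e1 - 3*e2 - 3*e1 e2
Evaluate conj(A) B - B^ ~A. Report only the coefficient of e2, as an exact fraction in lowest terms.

first term: 2 + 47/2*e1 - 77/4*e2 + 75/4*e1 e2
second term: 2 - 19/2*e1 - 89/4*e2 - 105/4*e1 e2
Answer: 3


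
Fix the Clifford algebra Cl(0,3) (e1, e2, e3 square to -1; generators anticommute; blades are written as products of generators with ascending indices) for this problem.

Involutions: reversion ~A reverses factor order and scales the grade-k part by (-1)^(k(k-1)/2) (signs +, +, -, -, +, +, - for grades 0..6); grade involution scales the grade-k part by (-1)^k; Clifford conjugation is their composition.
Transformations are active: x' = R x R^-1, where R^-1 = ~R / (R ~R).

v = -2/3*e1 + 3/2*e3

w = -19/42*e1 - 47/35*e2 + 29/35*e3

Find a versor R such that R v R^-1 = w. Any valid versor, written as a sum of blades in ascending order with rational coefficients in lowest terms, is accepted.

Here q(v) = q(w) = -97/36; the classical choice R = v + w = -47/42*e1 - 47/35*e2 + 163/70*e3 then realises v -> w under the sandwich.
Answer: -47/42*e1 - 47/35*e2 + 163/70*e3


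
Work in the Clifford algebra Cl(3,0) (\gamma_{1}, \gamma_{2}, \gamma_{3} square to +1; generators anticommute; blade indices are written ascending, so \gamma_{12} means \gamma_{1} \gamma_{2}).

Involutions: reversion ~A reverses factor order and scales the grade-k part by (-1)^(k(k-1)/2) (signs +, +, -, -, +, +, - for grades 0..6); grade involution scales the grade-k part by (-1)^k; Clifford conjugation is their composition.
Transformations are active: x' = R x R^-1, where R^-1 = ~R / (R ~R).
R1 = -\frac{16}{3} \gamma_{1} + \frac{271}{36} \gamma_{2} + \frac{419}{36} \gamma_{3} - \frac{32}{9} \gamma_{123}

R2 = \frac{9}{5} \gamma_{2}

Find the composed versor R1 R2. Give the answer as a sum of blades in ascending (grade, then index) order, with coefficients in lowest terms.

Distribute over the terms of R2 (each basis-blade product reordered to ascending indices, repeated generators contracted through their squares):
R1 (\frac{9}{5} \gamma_{2}) = \frac{271}{20} - \frac{48}{5} \gamma_{12} + \frac{32}{5} \gamma_{13} - \frac{419}{20} \gamma_{23}
Answer: \frac{271}{20} - \frac{48}{5} \gamma_{12} + \frac{32}{5} \gamma_{13} - \frac{419}{20} \gamma_{23}


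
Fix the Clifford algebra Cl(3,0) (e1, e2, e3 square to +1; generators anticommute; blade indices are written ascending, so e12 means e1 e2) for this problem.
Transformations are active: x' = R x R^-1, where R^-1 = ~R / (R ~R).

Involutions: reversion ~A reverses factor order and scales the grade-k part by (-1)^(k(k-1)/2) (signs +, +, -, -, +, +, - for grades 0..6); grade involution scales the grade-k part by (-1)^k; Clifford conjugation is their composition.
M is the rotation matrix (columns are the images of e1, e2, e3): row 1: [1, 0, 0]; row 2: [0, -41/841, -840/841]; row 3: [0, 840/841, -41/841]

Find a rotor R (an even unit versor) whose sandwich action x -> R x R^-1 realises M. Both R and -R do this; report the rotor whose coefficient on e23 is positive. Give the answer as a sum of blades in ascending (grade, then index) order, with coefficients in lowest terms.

Method: write R = a + b12*e12 + b13*e13 + b23*e23 with a^2 + b12^2 + b13^2 + b23^2 = 1 (so R^-1 = ~R). Expanding the columns R e_j ~R gives tr M = 4a^2 - 1 and, from the antisymmetric part, M21 - M12 = -4a*b12, M13 - M31 = 4a*b13, M32 - M23 = -4a*b23.
Here tr M = 759/841, so a^2 = (1 + tr M)/4 = 400/841 and a = ±20/29. Taking a = 20/29: M21 - M12 = 0, M13 - M31 = 0, M32 - M23 = 1680/841, giving b12 = 0, b13 = 0, b23 = -21/29, i.e. R = 20/29 - 21/29*e23.
Its e23 coefficient is negative, so report the other preimage -R.
Answer: -20/29 + 21/29*e23. Sheet selection: the two-to-one cover makes ±R indistinguishable at the matrix level (trace 759/841), so uniqueness comes from the required sign on e23.


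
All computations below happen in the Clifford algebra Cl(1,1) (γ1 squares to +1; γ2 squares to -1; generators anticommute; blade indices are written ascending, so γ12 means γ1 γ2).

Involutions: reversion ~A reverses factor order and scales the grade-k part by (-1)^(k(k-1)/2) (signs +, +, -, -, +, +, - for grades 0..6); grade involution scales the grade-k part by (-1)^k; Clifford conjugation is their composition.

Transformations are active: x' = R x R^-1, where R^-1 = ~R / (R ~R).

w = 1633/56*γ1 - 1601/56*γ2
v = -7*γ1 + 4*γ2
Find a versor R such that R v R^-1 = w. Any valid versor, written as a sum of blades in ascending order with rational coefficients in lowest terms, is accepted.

Key observation: q(v) = q(w) = 33 (sandwiches preserve the norm), so R = v + w = 1241/56*γ1 - 1377/56*γ2 works whenever it is invertible — the component of v along it is kept and (v - w)/2 reverses, sending v to w.
Answer: 1241/56*γ1 - 1377/56*γ2
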